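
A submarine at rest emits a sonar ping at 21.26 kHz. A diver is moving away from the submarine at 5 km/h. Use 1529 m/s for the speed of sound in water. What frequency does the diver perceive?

21.2 kHz

5 km/h = 1.389 m/s.
Moving observer, stationary source: f' = f · (v − v_o)/v.
f' = 21.26 × (1529 − 1.389)/1529 = 21.26 × 1527.6/1529 ≈ 21.2 kHz.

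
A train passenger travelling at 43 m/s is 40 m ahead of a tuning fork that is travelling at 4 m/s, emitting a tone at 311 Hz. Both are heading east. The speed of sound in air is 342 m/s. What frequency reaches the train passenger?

The train passenger is ahead, so the tuning fork is moving toward it while the train passenger is moving away from the tuning fork.
General Doppler shift: f' = f · (v − v_o)/(v − v_s).
f' = 311 × (342 − 43)/(342 − 4) = 311 × 299/338 ≈ 275 Hz.

275 Hz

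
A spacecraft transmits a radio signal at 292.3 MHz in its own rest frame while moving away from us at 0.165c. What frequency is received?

Relativistic Doppler for frequency: f' = f₀ · √((1 − β)/(1 + β)).
f' = 292.3 × √(0.8350/1.1650) = 292.3 × 0.84660 ≈ 247.5 MHz.

247.5 MHz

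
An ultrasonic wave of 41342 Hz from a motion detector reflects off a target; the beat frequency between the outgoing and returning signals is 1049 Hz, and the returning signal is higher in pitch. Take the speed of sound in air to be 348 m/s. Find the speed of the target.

Double Doppler shift off a moving reflector: f₂ = f₀ · (v + u)/(v − u) (u > 0 toward emitter).
Returning signal is higher, so f₂ = f₀ + Δf = 41342 + 1049 = 42391 Hz.
Rearranging, u = v · (f₂ − f₀)/(f₂ + f₀) = 348 × 1049/83733 ≈ 4.4 m/s.
So the target is moving at 4.4 m/s toward the emitter.

4.4 m/s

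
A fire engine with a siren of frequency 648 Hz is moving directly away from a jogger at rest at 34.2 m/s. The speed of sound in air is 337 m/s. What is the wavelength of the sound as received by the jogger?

Only the source moves, away from the listener, so f' = f · v/(v + v_s).
f' = 648 × 337/(337 + 34.2) ≈ 588 Hz.
λ' = v/f' = 337/588.297 ≈ 57.3 cm.

57.3 cm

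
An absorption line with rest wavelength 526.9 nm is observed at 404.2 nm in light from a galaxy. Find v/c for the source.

λ'/λ₀ = 0.7671 < 1 (blueshift), so the source is approaching.
λ'/λ₀ = √((1 − β)/(1 + β)) for an approaching source ⇒ β = (1 − r²)/(1 + r²) with r = λ'/λ₀.
β = (1 − 0.5885)/(1 + 0.5885) ≈ 0.259.

0.259c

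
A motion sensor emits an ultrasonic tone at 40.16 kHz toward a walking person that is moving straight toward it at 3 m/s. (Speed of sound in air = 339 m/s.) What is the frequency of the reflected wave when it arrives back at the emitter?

At the walking person (a moving observer), f₁ = f₀ · (v + u)/v = 40.16 × 342/339 ≈ 40.5 kHz.
On reflection it acts as a source moving toward the stationary detector: f₂ = f₁ · v/(v − u) = 40.5 × 339/336 ≈ 40.9 kHz.
Equivalently f₂ = f₀ · (v + u)/(v − u).

40.9 kHz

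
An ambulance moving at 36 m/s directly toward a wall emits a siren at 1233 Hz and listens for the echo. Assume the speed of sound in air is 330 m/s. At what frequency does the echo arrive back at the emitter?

1535 Hz

The wall receives the sound from a moving source: f₁ = f₀ · v/(v − v_e) = 1233 × 330/294 ≈ 1384 Hz.
On the return leg the ambulance is a moving observer: f₂ = f₁ · (v + v_e)/v = 1384 × 366/330 ≈ 1535 Hz.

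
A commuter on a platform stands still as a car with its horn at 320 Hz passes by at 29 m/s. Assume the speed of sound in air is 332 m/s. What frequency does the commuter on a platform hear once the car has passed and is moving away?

Receding: f₂ = f · v/(v + v_s) = 320 × 332/361 ≈ 294 Hz.

294 Hz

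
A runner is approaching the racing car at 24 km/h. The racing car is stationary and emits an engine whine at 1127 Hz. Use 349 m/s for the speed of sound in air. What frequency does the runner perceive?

1149 Hz

24 km/h = 6.667 m/s.
Moving observer, stationary source: f' = f · (v + v_o)/v.
f' = 1127 × (349 + 6.667)/349 = 1127 × 355.67/349 ≈ 1149 Hz.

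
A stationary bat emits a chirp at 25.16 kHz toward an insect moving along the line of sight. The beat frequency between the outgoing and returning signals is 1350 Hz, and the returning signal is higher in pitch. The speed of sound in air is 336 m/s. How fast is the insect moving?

8.8 m/s

Double Doppler shift off a moving reflector: f₂ = f₀ · (v + u)/(v − u) (u > 0 toward emitter).
Returning signal is higher, so f₂ = f₀ + Δf = 25160 + 1350 = 26510 Hz.
Rearranging, u = v · (f₂ − f₀)/(f₂ + f₀) = 336 × 1350/51670 ≈ 8.8 m/s.
So the insect is moving at 8.8 m/s toward the emitter.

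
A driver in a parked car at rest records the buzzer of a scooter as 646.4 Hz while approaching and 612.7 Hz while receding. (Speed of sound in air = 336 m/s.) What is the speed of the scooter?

f₁/f₂ = (v + v_s)/(v − v_s), so v_s = v · (f₁ − f₂)/(f₁ + f₂).
v_s = 336 × (646.4 − 612.7)/(646.4 + 612.7) = 336 × 33.7/1259.1 ≈ 9.0 m/s.

9.0 m/s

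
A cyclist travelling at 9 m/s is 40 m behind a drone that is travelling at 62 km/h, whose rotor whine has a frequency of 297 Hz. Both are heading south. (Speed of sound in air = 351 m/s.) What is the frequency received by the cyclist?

62 km/h = 17.22 m/s.
The cyclist is behind, so the drone is moving away from it while the cyclist is moving toward the drone.
Both move, so f' = f · (v + v_o)/(v + v_s).
f' = 297 × (351 + 9)/(351 + 17.22) = 297 × 360/368.22 ≈ 290 Hz.

290 Hz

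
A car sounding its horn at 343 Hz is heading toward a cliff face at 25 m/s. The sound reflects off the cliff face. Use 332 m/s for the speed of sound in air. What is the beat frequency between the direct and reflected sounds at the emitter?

55.9 Hz

The cliff face receives the sound from a moving source: f₁ = f₀ · v/(v − v_e) = 343 × 332/307 ≈ 370.9 Hz.
On the return leg the car is a moving observer: f₂ = f₁ · (v + v_e)/v = 370.9 × 357/332 ≈ 398.9 Hz.
Equivalently f₂ = f₀ · (v + v_e)/(v − v_e).
Beat against the emitted tone: |f₂ − f₀| = 2v_e·f₀/(v − v_e) = 2 × 25 × 343/307 ≈ 55.9 Hz.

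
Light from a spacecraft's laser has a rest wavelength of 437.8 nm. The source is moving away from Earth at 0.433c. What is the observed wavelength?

Relativistic Doppler for wavelength: λ' = λ₀ · √((1 + β)/(1 − β)).
λ' = 437.8 × √(1.4330/0.5670) = 437.8 × 1.58976 ≈ 696.0 nm.

696.0 nm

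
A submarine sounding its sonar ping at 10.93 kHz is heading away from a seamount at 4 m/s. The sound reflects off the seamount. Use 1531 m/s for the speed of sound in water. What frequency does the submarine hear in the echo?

The seamount receives the sound from a moving source: f₁ = f₀ · v/(v + v_e) = 10.93 × 1531/1535 ≈ 10.90 kHz.
On the return leg the submarine is a moving observer: f₂ = f₁ · (v − v_e)/v = 10.90 × 1527/1531 ≈ 10.87 kHz.
Equivalently f₂ = f₀ · (v − v_e)/(v + v_e).

10.87 kHz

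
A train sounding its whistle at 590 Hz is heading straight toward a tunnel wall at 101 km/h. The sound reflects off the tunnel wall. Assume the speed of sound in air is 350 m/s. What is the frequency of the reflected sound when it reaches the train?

101 km/h = 28.06 m/s.
The tunnel wall receives the sound from a moving source: f₁ = f₀ · v/(v − v_e) = 590 × 350/321.94 ≈ 641 Hz.
On the return leg the train is a moving observer: f₂ = f₁ · (v + v_e)/v = 641 × 378.06/350 ≈ 693 Hz.
Equivalently f₂ = f₀ · (v + v_e)/(v − v_e).

693 Hz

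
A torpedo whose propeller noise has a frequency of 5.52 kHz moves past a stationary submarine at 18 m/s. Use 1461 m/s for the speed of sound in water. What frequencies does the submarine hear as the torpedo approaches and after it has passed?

5.59 kHz approaching; 5.45 kHz receding

Approaching: f₁ = f · v/(v − v_s) = 5.52 × 1461/1443 ≈ 5.59 kHz.
Receding: f₂ = f · v/(v + v_s) = 5.52 × 1461/1479 ≈ 5.45 kHz.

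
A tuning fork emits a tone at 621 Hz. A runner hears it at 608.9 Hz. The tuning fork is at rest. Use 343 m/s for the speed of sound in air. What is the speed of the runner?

6.7 m/s

f' < f, so the runner is receding.
f' = f · (v − v_o)/v ⇒ v_o = v · |f'/f − 1|.
v_o = 343 × |608.9/621 − 1| = 343 × 0.01948 ≈ 6.7 m/s.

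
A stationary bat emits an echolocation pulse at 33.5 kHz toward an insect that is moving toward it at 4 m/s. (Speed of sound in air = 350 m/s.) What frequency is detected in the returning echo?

34.3 kHz

The insect first receives the wave as a moving observer: f₁ = f₀ · (v + u)/v = 33.5 × (350 + 4)/350 ≈ 33.9 kHz.
The reflection then acts as a moving source: f₂ = f₁ · v/(v − u) ≈ 34.3 kHz.
Equivalently f₂ = f₀ · (v + u)/(v − u).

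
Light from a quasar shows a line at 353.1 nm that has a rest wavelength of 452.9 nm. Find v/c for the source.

λ'/λ₀ = 0.7796 < 1 (blueshift), so the source is approaching.
λ'/λ₀ = √((1 − β)/(1 + β)) for an approaching source ⇒ β = (1 − r²)/(1 + r²) with r = λ'/λ₀.
β = (1 − 0.6078)/(1 + 0.6078) ≈ 0.244.

0.244c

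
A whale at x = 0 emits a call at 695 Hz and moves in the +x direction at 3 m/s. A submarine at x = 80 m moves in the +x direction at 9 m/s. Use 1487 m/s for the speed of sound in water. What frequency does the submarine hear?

692 Hz

The observer lies on the +x side, so the source is heading toward the observer and the observer is heading away from the source.
Both move, so f' = f · (v − v_o)/(v − v_s).
f' = 695 × (1487 − 9)/(1487 − 3) = 695 × 1478/1484 ≈ 692 Hz.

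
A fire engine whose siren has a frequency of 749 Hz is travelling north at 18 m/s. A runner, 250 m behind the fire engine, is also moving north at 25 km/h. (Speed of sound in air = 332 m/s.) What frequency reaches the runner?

25 km/h = 6.944 m/s.
The runner is behind, so the fire engine is moving away from it while the runner is moving toward the fire engine.
General Doppler shift: f' = f · (v + v_o)/(v + v_s).
f' = 749 × (332 + 6.944)/(332 + 18) = 749 × 338.94/350 ≈ 725 Hz.

725 Hz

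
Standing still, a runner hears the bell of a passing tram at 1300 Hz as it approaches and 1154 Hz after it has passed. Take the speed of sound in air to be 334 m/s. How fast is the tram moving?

f₁/f₂ = (v + v_s)/(v − v_s), so v_s = v · (f₁ − f₂)/(f₁ + f₂).
v_s = 334 × (1300 − 1154)/(1300 + 1154) = 334 × 146/2454 ≈ 19.9 m/s.

19.9 m/s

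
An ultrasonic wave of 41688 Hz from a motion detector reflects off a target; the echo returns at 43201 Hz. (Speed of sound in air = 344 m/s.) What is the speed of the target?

6.1 m/s

Double Doppler shift off a moving reflector: f₂ = f₀ · (v + u)/(v − u) (u > 0 toward emitter).
Rearranging, u = v · (f₂ − f₀)/(f₂ + f₀) = 344 × 1513/84889 ≈ 6.1 m/s.
So the target is moving at 6.1 m/s toward the emitter.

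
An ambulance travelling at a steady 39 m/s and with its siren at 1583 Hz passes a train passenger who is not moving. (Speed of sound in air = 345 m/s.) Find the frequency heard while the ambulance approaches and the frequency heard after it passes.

1785 Hz approaching; 1422 Hz receding

Approaching: f₁ = f · v/(v − v_s) = 1583 × 345/306 ≈ 1785 Hz.
Receding: f₂ = f · v/(v + v_s) = 1583 × 345/384 ≈ 1422 Hz.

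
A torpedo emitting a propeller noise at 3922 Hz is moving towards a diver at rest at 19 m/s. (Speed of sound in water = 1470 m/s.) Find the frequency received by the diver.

With the source moving toward a stationary observer, f' = f · v/(v − v_s).
f' = 3922 × 1470/(1470 − 19) = 3922 × 1470/1451 ≈ 3973 Hz.

3973 Hz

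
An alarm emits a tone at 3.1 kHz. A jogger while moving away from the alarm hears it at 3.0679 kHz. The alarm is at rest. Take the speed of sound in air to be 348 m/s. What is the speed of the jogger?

f' = f · (v − v_o)/v ⇒ v_o = v · |f'/f − 1|.
v_o = 348 × |3.0679/3.1 − 1| = 348 × 0.01035 ≈ 3.6 m/s.

3.6 m/s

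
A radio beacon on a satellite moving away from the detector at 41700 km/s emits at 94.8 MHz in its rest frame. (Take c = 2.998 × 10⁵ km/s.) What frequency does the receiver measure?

82.4 MHz

β = v/c = 41700/299800 = 0.1391.
Relativistic Doppler for frequency: f' = f₀ · √((1 − β)/(1 + β)).
f' = 94.8 × √(0.8609/1.1391) = 94.8 × 0.86936 ≈ 82.4 MHz.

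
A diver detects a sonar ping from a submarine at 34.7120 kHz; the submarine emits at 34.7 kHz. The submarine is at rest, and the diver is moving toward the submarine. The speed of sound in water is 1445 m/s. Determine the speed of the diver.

f' = f · (v + v_o)/v ⇒ v_o = v · |f'/f − 1|.
v_o = 1445 × |34.7120/34.7 − 1| = 1445 × 0.0003458 ≈ 0.50 m/s.

0.50 m/s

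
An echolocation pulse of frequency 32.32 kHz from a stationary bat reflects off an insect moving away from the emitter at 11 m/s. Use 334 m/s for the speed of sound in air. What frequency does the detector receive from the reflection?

The insect first receives the wave as a moving observer: f₁ = f₀ · (v − u)/v = 32.32 × (334 − 11)/334 ≈ 31.3 kHz.
The reflection then acts as a moving source: f₂ = f₁ · v/(v + u) ≈ 30.3 kHz.
Equivalently f₂ = f₀ · (v − u)/(v + u).

30.3 kHz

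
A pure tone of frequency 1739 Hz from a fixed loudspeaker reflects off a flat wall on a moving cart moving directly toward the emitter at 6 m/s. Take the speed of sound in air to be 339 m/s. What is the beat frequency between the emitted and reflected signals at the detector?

The flat wall on a moving cart first receives the wave as a moving observer: f₁ = f₀ · (v + u)/v = 1739 × (339 + 6)/339 ≈ 1769.8 Hz.
On reflection it acts as a source moving toward the stationary detector: f₂ = f₁ · v/(v − u) = 1769.8 × 339/333 ≈ 1801.7 Hz.
Beat frequency: |f₂ − f₀| = 2u·f₀/(v − u) = 2 × 6 × 1739/333 ≈ 63 Hz.

63 Hz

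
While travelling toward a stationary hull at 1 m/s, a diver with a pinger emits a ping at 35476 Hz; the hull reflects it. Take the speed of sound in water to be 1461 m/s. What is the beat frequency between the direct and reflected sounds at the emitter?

48.6 Hz

The hull receives the sound from a moving source: f₁ = f₀ · v/(v − v_e) = 35476 × 1461/1460 ≈ 35500.3 Hz.
On the return leg the diver with a pinger is a moving observer: f₂ = f₁ · (v + v_e)/v = 35500.3 × 1462/1461 ≈ 35524.6 Hz.
Equivalently f₂ = f₀ · (v + v_e)/(v − v_e).
Beat against the emitted tone: |f₂ − f₀| = 2v_e·f₀/(v − v_e) = 2 × 1 × 35476/1460 ≈ 48.6 Hz.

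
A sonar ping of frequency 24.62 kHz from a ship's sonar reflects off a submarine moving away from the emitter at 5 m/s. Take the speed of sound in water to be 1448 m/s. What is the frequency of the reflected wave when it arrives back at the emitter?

24.5 kHz

The submarine first receives the wave as a moving observer: f₁ = f₀ · (v − u)/v = 24.62 × (1448 − 5)/1448 ≈ 24.5 kHz.
On reflection it acts as a source moving away from the stationary detector: f₂ = f₁ · v/(v + u) = 24.5 × 1448/1453 ≈ 24.5 kHz.
Equivalently f₂ = f₀ · (v − u)/(v + u).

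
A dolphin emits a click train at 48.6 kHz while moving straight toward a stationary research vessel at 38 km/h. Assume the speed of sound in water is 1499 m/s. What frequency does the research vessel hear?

48.9 kHz

38 km/h = 10.56 m/s.
Moving source, stationary observer: f' = f · v/(v − v_s) since the source is approaching.
f' = 48.6 × 1499/(1499 − 10.56) = 48.6 × 1499/1488 ≈ 48.9 kHz.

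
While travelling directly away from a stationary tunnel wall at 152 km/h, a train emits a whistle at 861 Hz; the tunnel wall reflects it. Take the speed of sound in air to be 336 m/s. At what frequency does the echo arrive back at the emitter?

152 km/h = 42.22 m/s.
The tunnel wall receives the sound from a moving source: f₁ = f₀ · v/(v + v_e) = 861 × 336/378.22 ≈ 765 Hz.
On the return leg the train is a moving observer: f₂ = f₁ · (v − v_e)/v = 765 × 293.78/336 ≈ 669 Hz.

669 Hz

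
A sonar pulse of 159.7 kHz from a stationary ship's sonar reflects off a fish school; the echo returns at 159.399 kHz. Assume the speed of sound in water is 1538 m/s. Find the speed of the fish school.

Double Doppler shift off a moving reflector: f₂ = f₀ · (v + u)/(v − u) (u > 0 toward emitter).
Rearranging, u = v · (f₂ − f₀)/(f₂ + f₀) = 1538 × -0.301/319.099 ≈ -1.45 m/s.
So the fish school is moving at 1.45 m/s away from the emitter.

1.45 m/s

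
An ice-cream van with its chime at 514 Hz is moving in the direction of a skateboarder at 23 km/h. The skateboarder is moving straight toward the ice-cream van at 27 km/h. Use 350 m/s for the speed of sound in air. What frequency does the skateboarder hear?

23 km/h = 6.389 m/s; 27 km/h = 7.5 m/s.
Both move, so f' = f · (v + v_o)/(v − v_s).
f' = 514 × (350 + 7.5)/(350 − 6.389) = 514 × 357.5/343.61 ≈ 535 Hz.

535 Hz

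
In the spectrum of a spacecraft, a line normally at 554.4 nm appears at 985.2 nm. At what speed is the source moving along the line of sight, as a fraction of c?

0.519c

λ'/λ₀ = 1.7771 > 1 (redshift), so the source is receding.
λ'/λ₀ = √((1 + β)/(1 − β)) for a receding source ⇒ β = (r² − 1)/(r² + 1) with r = λ'/λ₀.
β = (3.1579 − 1)/(3.1579 + 1) ≈ 0.519.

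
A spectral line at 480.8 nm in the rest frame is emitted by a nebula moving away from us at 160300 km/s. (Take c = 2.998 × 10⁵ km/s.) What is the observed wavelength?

873.2 nm

β = v/c = 160300/299800 = 0.5347.
Relativistic Doppler for wavelength: λ' = λ₀ · √((1 + β)/(1 − β)).
λ' = 480.8 × √(1.5347/0.4653) = 480.8 × 1.81610 ≈ 873.2 nm.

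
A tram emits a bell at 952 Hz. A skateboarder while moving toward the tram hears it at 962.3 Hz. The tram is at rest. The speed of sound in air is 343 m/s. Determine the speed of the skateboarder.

3.7 m/s

f' = f · (v + v_o)/v ⇒ v_o = v · |f'/f − 1|.
v_o = 343 × |962.3/952 − 1| = 343 × 0.01082 ≈ 3.7 m/s.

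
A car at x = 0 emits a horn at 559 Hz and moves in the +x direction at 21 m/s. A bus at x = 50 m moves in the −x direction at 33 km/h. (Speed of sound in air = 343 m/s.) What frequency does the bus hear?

33 km/h = 9.167 m/s.
The observer lies on the +x side, so the source is heading toward the observer and the observer is heading toward the source.
General Doppler shift: f' = f · (v + v_o)/(v − v_s).
f' = 559 × (343 + 9.167)/(343 − 21) = 559 × 352.17/322 ≈ 611 Hz.

611 Hz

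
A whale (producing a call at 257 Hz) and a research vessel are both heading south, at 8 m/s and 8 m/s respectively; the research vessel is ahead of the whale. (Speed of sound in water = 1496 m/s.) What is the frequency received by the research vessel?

The research vessel is ahead, so the whale is moving toward it while the research vessel is moving away from the whale.
General Doppler shift: f' = f · (v − v_o)/(v − v_s).
f' = 257 × (1496 − 8)/(1496 − 8) = 257 × 1488/1488 ≈ 257 Hz.

257 Hz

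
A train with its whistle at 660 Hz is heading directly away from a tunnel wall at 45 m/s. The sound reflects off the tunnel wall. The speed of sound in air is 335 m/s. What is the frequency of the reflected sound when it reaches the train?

504 Hz

The tunnel wall receives the sound from a moving source: f₁ = f₀ · v/(v + v_e) = 660 × 335/380 ≈ 582 Hz.
On the return leg the train is a moving observer: f₂ = f₁ · (v − v_e)/v = 582 × 290/335 ≈ 504 Hz.
Equivalently f₂ = f₀ · (v − v_e)/(v + v_e).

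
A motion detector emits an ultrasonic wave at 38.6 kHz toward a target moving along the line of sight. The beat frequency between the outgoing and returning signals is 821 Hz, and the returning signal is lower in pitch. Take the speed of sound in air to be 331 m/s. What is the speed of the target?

Double Doppler shift off a moving reflector: f₂ = f₀ · (v + u)/(v − u) (u > 0 toward emitter).
Returning signal is lower, so f₂ = f₀ − Δf = 38600 − 821 = 37779 Hz.
Rearranging, u = v · (f₂ − f₀)/(f₂ + f₀) = 331 × -821/76379 ≈ -3.6 m/s.
So the target is moving at 3.6 m/s away from the emitter.

3.6 m/s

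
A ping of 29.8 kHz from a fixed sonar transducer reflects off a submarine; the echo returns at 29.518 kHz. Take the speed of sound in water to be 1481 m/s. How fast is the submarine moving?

Double Doppler shift off a moving reflector: f₂ = f₀ · (v + u)/(v − u) (u > 0 toward emitter).
Rearranging, u = v · (f₂ − f₀)/(f₂ + f₀) = 1481 × -0.282/59.318 ≈ -7.0 m/s.
So the submarine is moving at 7.0 m/s away from the emitter.

7.0 m/s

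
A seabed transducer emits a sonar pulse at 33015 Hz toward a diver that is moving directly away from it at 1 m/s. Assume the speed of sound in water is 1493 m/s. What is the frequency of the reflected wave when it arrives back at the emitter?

The diver first receives the wave as a moving observer: f₁ = f₀ · (v − u)/v = 33015 × (1493 − 1)/1493 ≈ 32993 Hz.
On reflection it acts as a source moving away from the stationary detector: f₂ = f₁ · v/(v + u) = 32993 × 1493/1494 ≈ 32971 Hz.

32971 Hz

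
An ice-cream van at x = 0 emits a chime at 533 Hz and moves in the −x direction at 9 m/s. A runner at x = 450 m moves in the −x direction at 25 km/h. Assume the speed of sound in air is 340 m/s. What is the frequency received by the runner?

25 km/h = 6.944 m/s.
The observer lies on the +x side, so the source is heading away from the observer and the observer is heading toward the source.
Both move, so f' = f · (v + v_o)/(v + v_s).
f' = 533 × (340 + 6.944)/(340 + 9) = 533 × 346.94/349 ≈ 530 Hz.

530 Hz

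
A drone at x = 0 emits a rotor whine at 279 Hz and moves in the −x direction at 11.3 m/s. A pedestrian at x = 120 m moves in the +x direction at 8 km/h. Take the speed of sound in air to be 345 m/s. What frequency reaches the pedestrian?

268 Hz

8 km/h = 2.222 m/s.
The observer lies on the +x side, so the source is heading away from the observer and the observer is heading away from the source.
With source receding and observer receding, f' = f · (v − v_o)/(v + v_s).
f' = 279 × (345 − 2.222)/(345 + 11.3) = 279 × 342.78/356.3 ≈ 268 Hz.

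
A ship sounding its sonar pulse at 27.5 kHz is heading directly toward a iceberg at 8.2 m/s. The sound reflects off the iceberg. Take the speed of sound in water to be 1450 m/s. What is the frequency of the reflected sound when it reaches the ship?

The iceberg receives the sound from a moving source: f₁ = f₀ · v/(v − v_e) = 27.5 × 1450/1441.8 ≈ 27.7 kHz.
On the return leg the ship is a moving observer: f₂ = f₁ · (v + v_e)/v = 27.7 × 1458.2/1450 ≈ 27.8 kHz.
Equivalently f₂ = f₀ · (v + v_e)/(v − v_e).

27.8 kHz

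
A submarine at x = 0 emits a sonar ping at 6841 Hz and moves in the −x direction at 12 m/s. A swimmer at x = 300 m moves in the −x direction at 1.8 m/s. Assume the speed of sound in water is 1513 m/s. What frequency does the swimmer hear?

The observer lies on the +x side, so the source is heading away from the observer and the observer is heading toward the source.
Both move, so f' = f · (v + v_o)/(v + v_s).
f' = 6841 × (1513 + 1.8)/(1513 + 12) = 6841 × 1514.8/1525 ≈ 6795 Hz.

6795 Hz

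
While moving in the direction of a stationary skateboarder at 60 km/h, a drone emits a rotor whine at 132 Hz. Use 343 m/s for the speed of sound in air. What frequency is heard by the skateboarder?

139 Hz

60 km/h = 16.67 m/s.
Only the source moves, toward the listener, so f' = f · v/(v − v_s).
f' = 132 × 343/(343 − 16.67) = 132 × 343/326.3 ≈ 139 Hz.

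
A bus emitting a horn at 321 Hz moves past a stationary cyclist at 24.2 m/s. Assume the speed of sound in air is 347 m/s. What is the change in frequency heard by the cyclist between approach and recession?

45.0 Hz

Approaching: f₁ = f · v/(v − v_s) = 321 × 347/322.8 ≈ 345.1 Hz.
Receding: f₂ = f · v/(v + v_s) = 321 × 347/371.2 ≈ 300.1 Hz.
Drop: f₁ − f₂ = 2f·v·v_s/(v² − v_s²) = 2 × 321 × 347 × 24.2/(347² − 24.2²) ≈ 45.0 Hz.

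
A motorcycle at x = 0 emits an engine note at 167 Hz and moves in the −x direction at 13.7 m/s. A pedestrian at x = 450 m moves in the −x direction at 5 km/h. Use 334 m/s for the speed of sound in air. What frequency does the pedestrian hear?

5 km/h = 1.389 m/s.
The observer lies on the +x side, so the source is heading away from the observer and the observer is heading toward the source.
General Doppler shift: f' = f · (v + v_o)/(v + v_s).
f' = 167 × (334 + 1.389)/(334 + 13.7) = 167 × 335.39/347.7 ≈ 161 Hz.

161 Hz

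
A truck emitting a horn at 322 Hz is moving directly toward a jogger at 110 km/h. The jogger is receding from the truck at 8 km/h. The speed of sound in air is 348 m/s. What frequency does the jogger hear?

110 km/h = 30.56 m/s; 8 km/h = 2.222 m/s.
General Doppler shift: f' = f · (v − v_o)/(v − v_s).
f' = 322 × (348 − 2.222)/(348 − 30.56) = 322 × 345.78/317.44 ≈ 351 Hz.

351 Hz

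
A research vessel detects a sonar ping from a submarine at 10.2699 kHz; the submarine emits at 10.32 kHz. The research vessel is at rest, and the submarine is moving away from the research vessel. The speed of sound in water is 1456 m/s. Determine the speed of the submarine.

f' = f · v/(v + v_s) ⇒ v_s = v · |1 − f/f'|.
v_s = 1456 × |1 − 10.32/10.2699| = 1456 × 0.004878 ≈ 7.1 m/s.

7.1 m/s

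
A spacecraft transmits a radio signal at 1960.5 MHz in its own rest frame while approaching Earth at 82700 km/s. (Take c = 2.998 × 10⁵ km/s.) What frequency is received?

β = v/c = 82700/299800 = 0.2759.
Relativistic Doppler for frequency: f' = f₀ · √((1 + β)/(1 − β)).
f' = 1960.5 × √(1.2759/0.7241) = 1960.5 × 1.32735 ≈ 2602.3 MHz.

2602.3 MHz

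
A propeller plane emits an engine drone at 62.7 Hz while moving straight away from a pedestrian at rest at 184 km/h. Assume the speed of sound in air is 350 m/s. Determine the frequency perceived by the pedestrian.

54.7 Hz

184 km/h = 51.11 m/s.
Moving source, stationary observer: f' = f · v/(v + v_s) since the source is receding.
f' = 62.7 × 350/(350 + 51.11) = 62.7 × 350/401.1 ≈ 54.7 Hz.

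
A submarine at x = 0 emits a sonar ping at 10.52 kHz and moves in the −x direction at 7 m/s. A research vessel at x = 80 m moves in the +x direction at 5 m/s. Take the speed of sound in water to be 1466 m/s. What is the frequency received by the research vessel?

10.43 kHz

The observer lies on the +x side, so the source is heading away from the observer and the observer is heading away from the source.
With source receding and observer receding, f' = f · (v − v_o)/(v + v_s).
f' = 10.52 × (1466 − 5)/(1466 + 7) = 10.52 × 1461/1473 ≈ 10.43 kHz.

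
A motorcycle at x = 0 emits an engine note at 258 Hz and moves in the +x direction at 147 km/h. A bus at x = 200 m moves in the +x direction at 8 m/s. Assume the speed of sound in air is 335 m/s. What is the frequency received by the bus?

147 km/h = 40.83 m/s.
The observer lies on the +x side, so the source is heading toward the observer and the observer is heading away from the source.
With source approaching and observer receding, f' = f · (v − v_o)/(v − v_s).
f' = 258 × (335 − 8)/(335 − 40.83) = 258 × 327/294.17 ≈ 287 Hz.

287 Hz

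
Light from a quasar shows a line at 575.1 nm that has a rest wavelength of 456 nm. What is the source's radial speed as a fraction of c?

λ'/λ₀ = 1.2612 > 1 (redshift), so the source is receding.
λ'/λ₀ = √((1 + β)/(1 − β)) for a receding source ⇒ β = (r² − 1)/(r² + 1) with r = λ'/λ₀.
β = (1.5906 − 1)/(1.5906 + 1) ≈ 0.228.

0.228c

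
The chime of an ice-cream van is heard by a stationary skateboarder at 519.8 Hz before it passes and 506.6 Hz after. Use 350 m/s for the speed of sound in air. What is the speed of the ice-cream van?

4.5 m/s

f₁/f₂ = (v + v_s)/(v − v_s), so v_s = v · (f₁ − f₂)/(f₁ + f₂).
v_s = 350 × (519.8 − 506.6)/(519.8 + 506.6) = 350 × 13.2/1026.4 ≈ 4.5 m/s.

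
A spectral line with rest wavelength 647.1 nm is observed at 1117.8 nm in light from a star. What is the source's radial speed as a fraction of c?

0.498c

λ'/λ₀ = 1.7274 > 1 (redshift), so the source is receding.
λ'/λ₀ = √((1 + β)/(1 − β)) for a receding source ⇒ β = (r² − 1)/(r² + 1) with r = λ'/λ₀.
β = (2.9839 − 1)/(2.9839 + 1) ≈ 0.498.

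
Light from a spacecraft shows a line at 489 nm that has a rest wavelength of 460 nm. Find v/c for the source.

0.061c

λ'/λ₀ = 1.0630 > 1 (redshift), so the source is receding.
λ'/λ₀ = √((1 + β)/(1 − β)) for a receding source ⇒ β = (r² − 1)/(r² + 1) with r = λ'/λ₀.
β = (1.1301 − 1)/(1.1301 + 1) ≈ 0.061.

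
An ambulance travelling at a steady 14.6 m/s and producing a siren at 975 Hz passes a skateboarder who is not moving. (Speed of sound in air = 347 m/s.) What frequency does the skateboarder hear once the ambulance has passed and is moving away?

Receding: f₂ = f · v/(v + v_s) = 975 × 347/361.6 ≈ 936 Hz.

936 Hz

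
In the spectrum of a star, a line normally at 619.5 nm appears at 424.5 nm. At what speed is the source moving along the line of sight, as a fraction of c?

0.361

λ'/λ₀ = 0.6852 < 1 (blueshift), so the source is approaching.
λ'/λ₀ = √((1 − β)/(1 + β)) for an approaching source ⇒ β = (1 − r²)/(1 + r²) with r = λ'/λ₀.
β = (1 − 0.4695)/(1 + 0.4695) ≈ 0.361.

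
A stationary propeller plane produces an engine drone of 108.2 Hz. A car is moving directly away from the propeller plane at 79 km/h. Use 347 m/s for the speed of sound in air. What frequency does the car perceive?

101 Hz

79 km/h = 21.94 m/s.
Moving observer, stationary source: f' = f · (v − v_o)/v.
f' = 108.2 × (347 − 21.94)/347 = 108.2 × 325.06/347 ≈ 101 Hz.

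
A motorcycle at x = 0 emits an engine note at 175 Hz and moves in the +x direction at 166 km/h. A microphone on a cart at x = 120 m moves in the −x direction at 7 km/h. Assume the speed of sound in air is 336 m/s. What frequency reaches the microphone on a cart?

166 km/h = 46.11 m/s; 7 km/h = 1.944 m/s.
The observer lies on the +x side, so the source is heading toward the observer and the observer is heading toward the source.
Both move, so f' = f · (v + v_o)/(v − v_s).
f' = 175 × (336 + 1.944)/(336 − 46.11) = 175 × 337.94/289.89 ≈ 204 Hz.

204 Hz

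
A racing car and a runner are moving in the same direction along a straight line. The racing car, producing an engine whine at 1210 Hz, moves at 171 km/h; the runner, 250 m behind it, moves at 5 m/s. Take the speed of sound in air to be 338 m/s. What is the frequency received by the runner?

1077 Hz

171 km/h = 47.5 m/s.
The runner is behind, so the racing car is moving away from it while the runner is moving toward the racing car.
With source receding and observer approaching, f' = f · (v + v_o)/(v + v_s).
f' = 1210 × (338 + 5)/(338 + 47.5) = 1210 × 343/385.5 ≈ 1077 Hz.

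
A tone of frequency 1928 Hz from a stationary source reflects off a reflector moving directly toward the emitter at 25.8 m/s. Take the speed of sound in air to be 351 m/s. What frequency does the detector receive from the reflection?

2234 Hz

At the reflector (a moving observer), f₁ = f₀ · (v + u)/v = 1928 × 376.8/351 ≈ 2070 Hz.
The reflection then acts as a moving source: f₂ = f₁ · v/(v − u) ≈ 2234 Hz.
Equivalently f₂ = f₀ · (v + u)/(v − u).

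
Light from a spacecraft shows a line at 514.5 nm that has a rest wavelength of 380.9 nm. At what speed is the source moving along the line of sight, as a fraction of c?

λ'/λ₀ = 1.3507 > 1 (redshift), so the source is receding.
λ'/λ₀ = √((1 + β)/(1 − β)) for a receding source ⇒ β = (r² − 1)/(r² + 1) with r = λ'/λ₀.
β = (1.8245 − 1)/(1.8245 + 1) ≈ 0.292.

0.292c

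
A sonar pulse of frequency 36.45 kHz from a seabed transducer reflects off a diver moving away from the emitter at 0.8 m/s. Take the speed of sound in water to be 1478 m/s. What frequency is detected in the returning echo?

36.4 kHz

The diver first receives the wave as a moving observer: f₁ = f₀ · (v − u)/v = 36.45 × (1478 − 0.8)/1478 ≈ 36.4 kHz.
On reflection it acts as a source moving away from the stationary detector: f₂ = f₁ · v/(v + u) = 36.4 × 1478/1478.8 ≈ 36.4 kHz.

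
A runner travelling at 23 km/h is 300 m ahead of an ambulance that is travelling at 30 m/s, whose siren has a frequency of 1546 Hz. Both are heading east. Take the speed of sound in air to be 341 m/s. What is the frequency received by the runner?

1663 Hz

23 km/h = 6.389 m/s.
The runner is ahead, so the ambulance is moving toward it while the runner is moving away from the ambulance.
With source approaching and observer receding, f' = f · (v − v_o)/(v − v_s).
f' = 1546 × (341 − 6.389)/(341 − 30) = 1546 × 334.61/311 ≈ 1663 Hz.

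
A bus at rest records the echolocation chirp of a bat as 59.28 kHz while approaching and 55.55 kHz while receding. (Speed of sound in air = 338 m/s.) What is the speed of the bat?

11.0 m/s

f₁/f₂ = (v + v_s)/(v − v_s), so v_s = v · (f₁ − f₂)/(f₁ + f₂).
v_s = 338 × (59.28 − 55.55)/(59.28 + 55.55) = 338 × 3.73/114.83 ≈ 11.0 m/s.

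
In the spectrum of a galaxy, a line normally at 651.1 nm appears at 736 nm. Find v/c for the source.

λ'/λ₀ = 1.1304 > 1 (redshift), so the source is receding.
λ'/λ₀ = √((1 + β)/(1 − β)) for a receding source ⇒ β = (r² − 1)/(r² + 1) with r = λ'/λ₀.
β = (1.2778 − 1)/(1.2778 + 1) ≈ 0.122.

0.122c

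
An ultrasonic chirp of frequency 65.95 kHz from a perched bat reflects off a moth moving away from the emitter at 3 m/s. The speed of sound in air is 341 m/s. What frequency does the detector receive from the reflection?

The moth first receives the wave as a moving observer: f₁ = f₀ · (v − u)/v = 65.95 × (341 − 3)/341 ≈ 65.4 kHz.
On reflection it acts as a source moving away from the stationary detector: f₂ = f₁ · v/(v + u) = 65.4 × 341/344 ≈ 64.8 kHz.
Equivalently f₂ = f₀ · (v − u)/(v + u).

64.8 kHz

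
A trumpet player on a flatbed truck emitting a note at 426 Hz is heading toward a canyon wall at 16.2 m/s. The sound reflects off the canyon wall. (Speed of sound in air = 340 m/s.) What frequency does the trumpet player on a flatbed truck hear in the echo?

The canyon wall receives the sound from a moving source: f₁ = f₀ · v/(v − v_e) = 426 × 340/323.8 ≈ 447 Hz.
On the return leg the trumpet player on a flatbed truck is a moving observer: f₂ = f₁ · (v + v_e)/v = 447 × 356.2/340 ≈ 469 Hz.
Equivalently f₂ = f₀ · (v + v_e)/(v − v_e).

469 Hz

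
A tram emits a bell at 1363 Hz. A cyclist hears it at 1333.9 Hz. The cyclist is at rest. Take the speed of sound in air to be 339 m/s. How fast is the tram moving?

7.4 m/s

f' < f, so the tram is receding.
f' = f · v/(v + v_s) ⇒ v_s = v · |1 − f/f'|.
v_s = 339 × |1 − 1363/1333.9| = 339 × 0.02182 ≈ 7.4 m/s.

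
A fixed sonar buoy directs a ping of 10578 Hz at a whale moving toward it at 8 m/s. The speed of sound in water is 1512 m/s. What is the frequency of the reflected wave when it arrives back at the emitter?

The whale first receives the wave as a moving observer: f₁ = f₀ · (v + u)/v = 10578 × (1512 + 8)/1512 ≈ 10634 Hz.
On reflection it acts as a source moving toward the stationary detector: f₂ = f₁ · v/(v − u) = 10634 × 1512/1504 ≈ 10691 Hz.
Equivalently f₂ = f₀ · (v + u)/(v − u).

10691 Hz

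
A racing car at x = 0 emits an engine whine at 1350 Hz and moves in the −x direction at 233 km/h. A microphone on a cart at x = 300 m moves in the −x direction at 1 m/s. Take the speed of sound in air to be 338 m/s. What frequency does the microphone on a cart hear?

233 km/h = 64.72 m/s.
The observer lies on the +x side, so the source is heading away from the observer and the observer is heading toward the source.
General Doppler shift: f' = f · (v + v_o)/(v + v_s).
f' = 1350 × (338 + 1)/(338 + 64.72) = 1350 × 339/402.72 ≈ 1136 Hz.

1136 Hz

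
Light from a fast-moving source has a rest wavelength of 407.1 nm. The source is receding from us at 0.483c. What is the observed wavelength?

689.5 nm

Relativistic Doppler for wavelength: λ' = λ₀ · √((1 + β)/(1 − β)).
λ' = 407.1 × √(1.4830/0.5170) = 407.1 × 1.69366 ≈ 689.5 nm.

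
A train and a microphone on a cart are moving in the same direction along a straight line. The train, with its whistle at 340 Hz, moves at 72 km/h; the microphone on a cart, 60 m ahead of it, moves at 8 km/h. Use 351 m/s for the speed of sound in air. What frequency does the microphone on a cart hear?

72 km/h = 20 m/s; 8 km/h = 2.222 m/s.
The microphone on a cart is ahead, so the train is moving toward it while the microphone on a cart is moving away from the train.
General Doppler shift: f' = f · (v − v_o)/(v − v_s).
f' = 340 × (351 − 2.222)/(351 − 20) = 340 × 348.78/331 ≈ 358 Hz.

358 Hz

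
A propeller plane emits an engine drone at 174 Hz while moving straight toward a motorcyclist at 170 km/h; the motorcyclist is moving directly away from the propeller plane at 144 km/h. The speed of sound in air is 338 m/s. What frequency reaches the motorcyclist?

170 km/h = 47.22 m/s; 144 km/h = 40 m/s.
General Doppler shift: f' = f · (v − v_o)/(v − v_s).
f' = 174 × (338 − 40)/(338 − 47.22) = 174 × 298/290.78 ≈ 178 Hz.

178 Hz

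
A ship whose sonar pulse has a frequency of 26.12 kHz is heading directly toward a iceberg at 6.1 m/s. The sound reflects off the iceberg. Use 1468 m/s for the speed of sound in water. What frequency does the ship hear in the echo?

26.3 kHz

The iceberg receives the sound from a moving source: f₁ = f₀ · v/(v − v_e) = 26.12 × 1468/1461.9 ≈ 26.2 kHz.
On the return leg the ship is a moving observer: f₂ = f₁ · (v + v_e)/v = 26.2 × 1474.1/1468 ≈ 26.3 kHz.
Equivalently f₂ = f₀ · (v + v_e)/(v − v_e).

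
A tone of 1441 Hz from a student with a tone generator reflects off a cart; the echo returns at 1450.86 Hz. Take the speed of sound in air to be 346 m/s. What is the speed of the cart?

1.18 m/s

Double Doppler shift off a moving reflector: f₂ = f₀ · (v + u)/(v − u) (u > 0 toward emitter).
Rearranging, u = v · (f₂ − f₀)/(f₂ + f₀) = 346 × 9.86/2891.86 ≈ 1.18 m/s.
So the cart is moving at 1.18 m/s toward the emitter.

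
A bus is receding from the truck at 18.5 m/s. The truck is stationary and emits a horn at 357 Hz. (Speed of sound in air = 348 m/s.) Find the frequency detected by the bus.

Only the observer moves, away from the source, so f' = f · (v − v_o)/v.
f' = 357 × (348 − 18.5)/348 = 357 × 329.5/348 ≈ 338 Hz.

338 Hz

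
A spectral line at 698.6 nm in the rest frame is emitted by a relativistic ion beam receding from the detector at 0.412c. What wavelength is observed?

1082.6 nm

Relativistic Doppler for wavelength: λ' = λ₀ · √((1 + β)/(1 − β)).
λ' = 698.6 × √(1.4120/0.5880) = 698.6 × 1.54963 ≈ 1082.6 nm.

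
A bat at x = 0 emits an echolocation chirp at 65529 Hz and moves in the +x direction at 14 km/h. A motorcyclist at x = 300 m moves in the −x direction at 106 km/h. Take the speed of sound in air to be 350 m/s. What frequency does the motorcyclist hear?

71840 Hz

14 km/h = 3.889 m/s; 106 km/h = 29.44 m/s.
The observer lies on the +x side, so the source is heading toward the observer and the observer is heading toward the source.
With source approaching and observer approaching, f' = f · (v + v_o)/(v − v_s).
f' = 65529 × (350 + 29.44)/(350 − 3.889) = 65529 × 379.44/346.11 ≈ 71840 Hz.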